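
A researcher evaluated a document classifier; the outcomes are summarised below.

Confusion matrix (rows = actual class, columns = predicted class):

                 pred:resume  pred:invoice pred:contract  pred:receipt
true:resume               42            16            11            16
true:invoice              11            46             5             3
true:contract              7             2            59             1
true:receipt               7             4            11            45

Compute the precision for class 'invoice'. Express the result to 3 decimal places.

0.676

One-vs-rest for 'invoice': TP = diagonal; FP = other classes predicted 'invoice'; FN = 'invoice' predicted as other.
precision = TP/(TP+FP).
invoice: TP=46, FP=16+2+4=22 → 46/68 = 0.6765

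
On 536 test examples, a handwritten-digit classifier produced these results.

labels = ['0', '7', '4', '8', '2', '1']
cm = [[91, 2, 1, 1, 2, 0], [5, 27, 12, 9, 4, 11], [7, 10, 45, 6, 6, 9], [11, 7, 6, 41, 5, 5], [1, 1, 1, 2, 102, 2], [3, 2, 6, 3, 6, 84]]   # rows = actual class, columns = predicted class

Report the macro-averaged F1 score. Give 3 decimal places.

0.691

Per-class F1 score (2·TP/(2·TP+FP+FN)):
  0: TP=91, FP=5+7+11+1+3=27, FN=2+1+1+2+0=6 → 182/215 = 0.8465
  7: TP=27, FP=2+10+7+1+2=22, FN=5+12+9+4+11=41 → 54/117 = 0.4615
  4: TP=45, FP=1+12+6+1+6=26, FN=7+10+6+6+9=38 → 90/154 = 0.5844
  8: TP=41, FP=1+9+6+2+3=21, FN=11+7+6+5+5=34 → 82/137 = 0.5985
  2: TP=102, FP=2+4+6+5+6=23, FN=1+1+1+2+2=7 → 204/234 = 0.8718
  1: TP=84, FP=0+11+9+5+2=27, FN=3+2+6+3+6=20 → 168/215 = 0.7814
Macro-F1 score = mean = (0.8465 + 0.4615 + 0.5844 + 0.5985 + 0.8718 + 0.7814) / 6 = 0.691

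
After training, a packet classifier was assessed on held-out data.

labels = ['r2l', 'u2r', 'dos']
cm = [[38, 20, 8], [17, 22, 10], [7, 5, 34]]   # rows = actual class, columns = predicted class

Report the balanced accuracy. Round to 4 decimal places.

Balanced accuracy = mean of per-class recall.
  r2l: recall = 38/66 = 0.57576
  u2r: recall = 22/49 = 0.44898
  dos: recall = 34/46 = 0.73913
Mean = (0.57576 + 0.44898 + 0.73913) / 3 = 0.5880

0.5880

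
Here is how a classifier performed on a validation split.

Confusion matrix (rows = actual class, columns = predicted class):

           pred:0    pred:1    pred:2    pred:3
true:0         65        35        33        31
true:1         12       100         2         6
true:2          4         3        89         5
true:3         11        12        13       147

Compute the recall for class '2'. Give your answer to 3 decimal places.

0.881

Take TP from the diagonal, FP from the rest of the '2' prediction marginal, FN from the rest of the '2' actual marginal.
recall = TP/(TP+FN).
2: TP=89, FN=4+3+5=12 → 89/101 = 0.8812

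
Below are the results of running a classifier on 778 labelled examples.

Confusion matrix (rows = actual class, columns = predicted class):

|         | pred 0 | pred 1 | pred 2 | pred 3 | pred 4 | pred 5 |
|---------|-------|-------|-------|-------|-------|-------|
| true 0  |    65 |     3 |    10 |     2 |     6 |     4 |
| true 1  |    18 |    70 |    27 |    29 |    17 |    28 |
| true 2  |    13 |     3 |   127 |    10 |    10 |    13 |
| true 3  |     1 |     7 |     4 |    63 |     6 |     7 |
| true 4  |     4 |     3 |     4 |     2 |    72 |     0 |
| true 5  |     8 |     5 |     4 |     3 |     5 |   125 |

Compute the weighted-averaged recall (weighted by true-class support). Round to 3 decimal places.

Per-class recall (TP/(TP+FN)):
  0: TP=65, FN=3+10+2+6+4=25 → 65/90 = 0.7222
  1: TP=70, FN=18+27+29+17+28=119 → 70/189 = 0.3704
  2: TP=127, FN=13+3+10+10+13=49 → 127/176 = 0.7216
  3: TP=63, FN=1+7+4+6+7=25 → 63/88 = 0.7159
  4: TP=72, FN=4+3+4+2+0=13 → 72/85 = 0.8471
  5: TP=125, FN=8+5+4+3+5=25 → 125/150 = 0.8333
Weighted-recall = Σ (supportᵢ/N)·recallᵢ with N=778: (90/778)·0.7222 + (189/778)·0.3704 + (176/778)·0.7216 + (88/778)·0.7159 + (85/778)·0.8471 + (150/778)·0.8333 = 0.671

0.671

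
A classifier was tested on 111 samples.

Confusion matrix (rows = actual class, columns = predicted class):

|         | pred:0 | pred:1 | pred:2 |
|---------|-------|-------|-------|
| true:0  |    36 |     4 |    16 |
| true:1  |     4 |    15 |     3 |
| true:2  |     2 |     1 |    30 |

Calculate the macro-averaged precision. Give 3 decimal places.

0.740

Per-class precision (TP/(TP+FP)):
  0: TP=36, FP=4+2=6 → 36/42 = 0.8571
  1: TP=15, FP=4+1=5 → 15/20 = 0.7500
  2: TP=30, FP=16+3=19 → 30/49 = 0.6122
Macro-precision = mean = (0.8571 + 0.7500 + 0.6122) / 3 = 0.740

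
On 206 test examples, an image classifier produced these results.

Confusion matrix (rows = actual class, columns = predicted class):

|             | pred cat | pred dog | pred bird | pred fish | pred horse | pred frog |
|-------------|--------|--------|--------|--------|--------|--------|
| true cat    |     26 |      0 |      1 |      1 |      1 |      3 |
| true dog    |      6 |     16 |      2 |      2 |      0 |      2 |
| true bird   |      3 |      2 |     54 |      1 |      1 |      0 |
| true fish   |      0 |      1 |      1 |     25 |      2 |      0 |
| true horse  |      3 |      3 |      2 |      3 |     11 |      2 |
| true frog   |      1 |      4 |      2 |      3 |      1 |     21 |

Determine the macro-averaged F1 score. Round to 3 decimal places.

0.706

Per-class F1 score (2·TP/(2·TP+FP+FN)):
  cat: TP=26, FP=6+3+0+3+1=13, FN=0+1+1+1+3=6 → 52/71 = 0.7324
  dog: TP=16, FP=0+2+1+3+4=10, FN=6+2+2+0+2=12 → 32/54 = 0.5926
  bird: TP=54, FP=1+2+1+2+2=8, FN=3+2+1+1+0=7 → 108/123 = 0.8780
  fish: TP=25, FP=1+2+1+3+3=10, FN=0+1+1+2+0=4 → 50/64 = 0.7813
  horse: TP=11, FP=1+0+1+2+1=5, FN=3+3+2+3+2=13 → 22/40 = 0.5500
  frog: TP=21, FP=3+2+0+0+2=7, FN=1+4+2+3+1=11 → 42/60 = 0.7000
Macro-F1 score = mean = (0.7324 + 0.5926 + 0.8780 + 0.7813 + 0.5500 + 0.7000) / 6 = 0.706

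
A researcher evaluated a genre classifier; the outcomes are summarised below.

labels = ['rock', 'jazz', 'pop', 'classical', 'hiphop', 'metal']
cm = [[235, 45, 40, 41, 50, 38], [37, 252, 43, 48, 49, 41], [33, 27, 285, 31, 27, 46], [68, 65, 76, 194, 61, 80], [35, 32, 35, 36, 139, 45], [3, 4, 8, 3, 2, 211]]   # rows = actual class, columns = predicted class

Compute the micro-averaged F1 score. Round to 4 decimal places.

0.5339

Micro-averaging pools counts across classes: ΣTP=1316, ΣFP=1149, ΣFN=1149.
Micro-F1 score = 2·TP/(2·TP+FP+FN) on pooled counts = 0.5339 (equals overall accuracy in single-label multiclass).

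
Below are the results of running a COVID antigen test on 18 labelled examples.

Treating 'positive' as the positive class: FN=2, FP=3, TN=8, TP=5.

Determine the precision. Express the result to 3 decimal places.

Precision = TP/(TP+FP) = 5/(5+3) = 5/8 = 0.625

0.625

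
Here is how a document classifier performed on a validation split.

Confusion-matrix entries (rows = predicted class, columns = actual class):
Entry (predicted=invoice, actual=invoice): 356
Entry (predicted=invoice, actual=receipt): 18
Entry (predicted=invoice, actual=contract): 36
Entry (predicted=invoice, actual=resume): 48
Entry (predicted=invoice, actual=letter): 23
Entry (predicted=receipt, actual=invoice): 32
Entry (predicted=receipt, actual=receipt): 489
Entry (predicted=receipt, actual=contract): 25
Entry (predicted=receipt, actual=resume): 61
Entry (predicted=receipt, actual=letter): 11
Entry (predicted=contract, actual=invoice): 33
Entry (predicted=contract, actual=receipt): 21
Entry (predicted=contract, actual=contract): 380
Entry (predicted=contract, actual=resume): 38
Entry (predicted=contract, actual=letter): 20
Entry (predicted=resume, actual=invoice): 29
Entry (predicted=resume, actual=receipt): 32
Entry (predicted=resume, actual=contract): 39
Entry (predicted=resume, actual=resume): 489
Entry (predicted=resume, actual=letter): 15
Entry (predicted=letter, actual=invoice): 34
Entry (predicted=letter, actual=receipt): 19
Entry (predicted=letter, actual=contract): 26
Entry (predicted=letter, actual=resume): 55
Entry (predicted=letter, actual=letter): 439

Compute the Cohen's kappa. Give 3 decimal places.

0.722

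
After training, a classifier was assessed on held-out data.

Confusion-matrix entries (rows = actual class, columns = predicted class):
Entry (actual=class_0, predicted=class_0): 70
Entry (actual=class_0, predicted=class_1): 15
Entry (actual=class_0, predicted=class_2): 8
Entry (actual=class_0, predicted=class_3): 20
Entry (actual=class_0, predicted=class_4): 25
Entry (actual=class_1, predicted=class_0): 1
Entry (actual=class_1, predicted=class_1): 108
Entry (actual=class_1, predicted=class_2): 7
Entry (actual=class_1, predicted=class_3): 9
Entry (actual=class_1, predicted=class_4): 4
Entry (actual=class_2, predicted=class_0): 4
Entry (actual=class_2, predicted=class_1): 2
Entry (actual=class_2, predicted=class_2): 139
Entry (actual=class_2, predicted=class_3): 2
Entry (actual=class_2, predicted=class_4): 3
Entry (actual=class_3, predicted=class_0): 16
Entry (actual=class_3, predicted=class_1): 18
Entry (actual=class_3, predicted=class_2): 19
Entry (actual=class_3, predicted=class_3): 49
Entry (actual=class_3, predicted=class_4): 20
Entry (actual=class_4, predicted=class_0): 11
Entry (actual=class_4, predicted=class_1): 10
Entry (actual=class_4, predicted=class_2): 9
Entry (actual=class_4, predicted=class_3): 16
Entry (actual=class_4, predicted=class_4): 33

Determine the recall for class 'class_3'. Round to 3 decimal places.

recall = TP/(TP+FN).
class_3: TP=49, FN=16+18+19+20=73 → 49/122 = 0.4016

0.402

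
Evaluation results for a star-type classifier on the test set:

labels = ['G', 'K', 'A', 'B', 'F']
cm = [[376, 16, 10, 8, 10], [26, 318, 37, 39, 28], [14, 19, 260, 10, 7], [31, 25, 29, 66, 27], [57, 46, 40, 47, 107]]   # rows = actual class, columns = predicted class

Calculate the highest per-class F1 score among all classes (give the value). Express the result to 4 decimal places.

0.8139

Per-class F1 score (2·TP/(2·TP+FP+FN)):
  G: TP=376, FP=26+14+31+57=128, FN=16+10+8+10=44 → 752/924 = 0.81385
  K: TP=318, FP=16+19+25+46=106, FN=26+37+39+28=130 → 636/872 = 0.72936
  A: TP=260, FP=10+37+29+40=116, FN=14+19+10+7=50 → 520/686 = 0.75802
  B: TP=66, FP=8+39+10+47=104, FN=31+25+29+27=112 → 132/348 = 0.37931
  F: TP=107, FP=10+28+7+27=72, FN=57+46+40+47=190 → 214/476 = 0.44958
Highest is class 'G' with F1 score = 0.8139.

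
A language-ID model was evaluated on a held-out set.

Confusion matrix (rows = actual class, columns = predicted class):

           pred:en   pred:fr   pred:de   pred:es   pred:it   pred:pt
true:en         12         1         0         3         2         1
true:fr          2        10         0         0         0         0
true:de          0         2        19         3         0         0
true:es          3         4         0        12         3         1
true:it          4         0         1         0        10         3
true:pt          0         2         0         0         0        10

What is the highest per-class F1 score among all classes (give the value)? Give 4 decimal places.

0.8636

Per-class F1 score (2·TP/(2·TP+FP+FN)):
  en: TP=12, FP=2+0+3+4+0=9, FN=1+0+3+2+1=7 → 24/40 = 0.60000
  fr: TP=10, FP=1+2+4+0+2=9, FN=2+0+0+0+0=2 → 20/31 = 0.64516
  de: TP=19, FP=0+0+0+1+0=1, FN=0+2+3+0+0=5 → 38/44 = 0.86364
  es: TP=12, FP=3+0+3+0+0=6, FN=3+4+0+3+1=11 → 24/41 = 0.58537
  it: TP=10, FP=2+0+0+3+0=5, FN=4+0+1+0+3=8 → 20/33 = 0.60606
  pt: TP=10, FP=1+0+0+1+3=5, FN=0+2+0+0+0=2 → 20/27 = 0.74074
Highest is class 'de' with F1 score = 0.8636.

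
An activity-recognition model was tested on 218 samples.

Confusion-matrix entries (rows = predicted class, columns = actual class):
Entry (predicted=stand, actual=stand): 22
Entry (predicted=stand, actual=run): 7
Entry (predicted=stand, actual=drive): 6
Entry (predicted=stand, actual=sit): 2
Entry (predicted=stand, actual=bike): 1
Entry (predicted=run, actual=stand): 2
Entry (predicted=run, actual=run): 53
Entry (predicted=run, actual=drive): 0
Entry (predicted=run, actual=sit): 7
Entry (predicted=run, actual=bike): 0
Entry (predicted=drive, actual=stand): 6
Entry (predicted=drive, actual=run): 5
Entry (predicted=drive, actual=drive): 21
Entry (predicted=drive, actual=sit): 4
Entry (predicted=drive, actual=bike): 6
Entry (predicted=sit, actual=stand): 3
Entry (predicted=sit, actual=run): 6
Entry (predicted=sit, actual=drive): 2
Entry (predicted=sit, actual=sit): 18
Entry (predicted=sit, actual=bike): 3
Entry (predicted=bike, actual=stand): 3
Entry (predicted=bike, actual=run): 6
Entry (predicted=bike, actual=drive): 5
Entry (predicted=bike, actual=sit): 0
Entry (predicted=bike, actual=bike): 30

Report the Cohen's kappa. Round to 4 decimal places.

0.5664

Observed agreement pₒ = trace/N = 144/218 = 0.66055
Expected agreement pₑ = Σ (rowᵢ·colᵢ)/N² = (36·38 + 77·62 + 34·42 + 31·32 + 40·44)/218² = 0.21720
κ = (pₒ − pₑ)/(1 − pₑ) = (0.66055 − 0.21720)/(1 − 0.21720) = 0.5664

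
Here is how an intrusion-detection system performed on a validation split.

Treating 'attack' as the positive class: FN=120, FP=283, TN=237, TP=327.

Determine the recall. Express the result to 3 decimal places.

0.732

Recall = TP/(TP+FN) = 327/(327+120) = 327/447 = 0.732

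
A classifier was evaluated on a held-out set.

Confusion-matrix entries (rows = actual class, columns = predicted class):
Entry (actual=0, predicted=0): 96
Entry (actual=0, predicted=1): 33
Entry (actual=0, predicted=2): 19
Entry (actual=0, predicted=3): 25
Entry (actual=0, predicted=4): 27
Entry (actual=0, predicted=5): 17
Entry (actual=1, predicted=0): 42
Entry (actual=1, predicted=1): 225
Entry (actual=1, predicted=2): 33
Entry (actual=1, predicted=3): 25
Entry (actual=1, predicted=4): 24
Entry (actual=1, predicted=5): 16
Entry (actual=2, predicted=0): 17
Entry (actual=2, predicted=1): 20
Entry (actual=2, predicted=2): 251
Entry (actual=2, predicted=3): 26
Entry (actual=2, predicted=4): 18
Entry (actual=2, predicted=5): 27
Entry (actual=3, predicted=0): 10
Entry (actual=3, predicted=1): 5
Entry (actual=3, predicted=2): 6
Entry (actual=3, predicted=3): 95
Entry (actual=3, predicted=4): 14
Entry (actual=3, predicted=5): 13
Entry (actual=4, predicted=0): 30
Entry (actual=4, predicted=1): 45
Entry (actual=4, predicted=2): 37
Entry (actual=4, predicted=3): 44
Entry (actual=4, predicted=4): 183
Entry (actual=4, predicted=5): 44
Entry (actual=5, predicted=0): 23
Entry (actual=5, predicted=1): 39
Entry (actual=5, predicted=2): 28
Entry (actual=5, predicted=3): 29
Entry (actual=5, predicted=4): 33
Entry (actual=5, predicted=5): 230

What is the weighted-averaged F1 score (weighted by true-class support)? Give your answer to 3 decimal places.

Per-class F1 score (2·TP/(2·TP+FP+FN)):
  0: TP=96, FP=42+17+10+30+23=122, FN=33+19+25+27+17=121 → 192/435 = 0.4414
  1: TP=225, FP=33+20+5+45+39=142, FN=42+33+25+24+16=140 → 450/732 = 0.6148
  2: TP=251, FP=19+33+6+37+28=123, FN=17+20+26+18+27=108 → 502/733 = 0.6849
  3: TP=95, FP=25+25+26+44+29=149, FN=10+5+6+14+13=48 → 190/387 = 0.4910
  4: TP=183, FP=27+24+18+14+33=116, FN=30+45+37+44+44=200 → 366/682 = 0.5367
  5: TP=230, FP=17+16+27+13+44=117, FN=23+39+28+29+33=152 → 460/729 = 0.6310
Weighted-F1 score = Σ (supportᵢ/N)·F1 scoreᵢ with N=1849: (217/1849)·0.4414 + (365/1849)·0.6148 + (359/1849)·0.6849 + (143/1849)·0.4910 + (383/1849)·0.5367 + (382/1849)·0.6310 = 0.586

0.586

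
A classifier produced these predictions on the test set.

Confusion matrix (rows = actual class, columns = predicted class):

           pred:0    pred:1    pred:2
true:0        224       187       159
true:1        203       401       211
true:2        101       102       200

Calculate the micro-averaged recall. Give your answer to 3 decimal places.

Micro-averaging pools counts across classes: ΣTP=825, ΣFP=963, ΣFN=963.
Micro-recall = TP/(TP+FN) on pooled counts = 0.461 (equals overall accuracy in single-label multiclass).

0.461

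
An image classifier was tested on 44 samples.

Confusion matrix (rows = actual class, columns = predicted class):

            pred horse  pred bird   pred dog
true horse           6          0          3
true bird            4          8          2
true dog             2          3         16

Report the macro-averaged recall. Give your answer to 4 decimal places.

0.6667

Per-class recall (TP/(TP+FN)):
  horse: TP=6, FN=0+3=3 → 6/9 = 0.66667
  bird: TP=8, FN=4+2=6 → 8/14 = 0.57143
  dog: TP=16, FN=2+3=5 → 16/21 = 0.76190
Macro-recall = mean = (0.66667 + 0.57143 + 0.76190) / 3 = 0.6667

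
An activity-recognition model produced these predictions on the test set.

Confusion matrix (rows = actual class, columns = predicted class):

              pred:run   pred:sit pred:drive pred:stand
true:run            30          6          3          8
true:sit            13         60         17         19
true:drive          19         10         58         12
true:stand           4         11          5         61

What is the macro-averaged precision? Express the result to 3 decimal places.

0.613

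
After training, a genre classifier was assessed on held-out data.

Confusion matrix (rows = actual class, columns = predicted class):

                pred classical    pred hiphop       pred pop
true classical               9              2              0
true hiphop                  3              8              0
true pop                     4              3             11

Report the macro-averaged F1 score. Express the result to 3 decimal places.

Per-class F1 score (2·TP/(2·TP+FP+FN)):
  classical: TP=9, FP=3+4=7, FN=2+0=2 → 18/27 = 0.6667
  hiphop: TP=8, FP=2+3=5, FN=3+0=3 → 16/24 = 0.6667
  pop: TP=11, FP=0+0=0, FN=4+3=7 → 22/29 = 0.7586
Macro-F1 score = mean = (0.6667 + 0.6667 + 0.7586) / 3 = 0.697

0.697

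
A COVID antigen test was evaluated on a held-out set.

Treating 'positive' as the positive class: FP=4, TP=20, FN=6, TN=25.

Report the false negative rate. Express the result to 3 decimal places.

FNR = FN/(FN+TP) = 6/(6+20) = 0.231

0.231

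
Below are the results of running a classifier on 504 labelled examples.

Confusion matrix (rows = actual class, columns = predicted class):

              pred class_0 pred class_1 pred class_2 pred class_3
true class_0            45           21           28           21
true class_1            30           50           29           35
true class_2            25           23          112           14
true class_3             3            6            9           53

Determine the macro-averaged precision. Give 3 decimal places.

Per-class precision (TP/(TP+FP)):
  class_0: TP=45, FP=30+25+3=58 → 45/103 = 0.4369
  class_1: TP=50, FP=21+23+6=50 → 50/100 = 0.5000
  class_2: TP=112, FP=28+29+9=66 → 112/178 = 0.6292
  class_3: TP=53, FP=21+35+14=70 → 53/123 = 0.4309
Macro-precision = mean = (0.4369 + 0.5000 + 0.6292 + 0.4309) / 4 = 0.499

0.499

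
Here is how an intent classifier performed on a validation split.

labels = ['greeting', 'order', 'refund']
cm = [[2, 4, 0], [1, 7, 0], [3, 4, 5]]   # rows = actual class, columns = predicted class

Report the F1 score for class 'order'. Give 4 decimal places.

0.6087

Take TP from the diagonal, FP from the rest of the 'order' prediction marginal, FN from the rest of the 'order' actual marginal.
F1 score = 2·TP/(2·TP+FP+FN).
order: TP=7, FP=4+4=8, FN=1+0=1 → 14/23 = 0.60870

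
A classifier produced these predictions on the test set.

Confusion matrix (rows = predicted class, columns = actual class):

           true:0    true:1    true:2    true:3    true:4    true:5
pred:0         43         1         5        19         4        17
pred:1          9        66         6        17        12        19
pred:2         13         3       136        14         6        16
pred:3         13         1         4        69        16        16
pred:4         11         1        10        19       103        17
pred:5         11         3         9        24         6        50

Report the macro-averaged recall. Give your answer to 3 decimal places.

Per-class recall (TP/(TP+FN)):
  0: TP=43, FN=9+13+13+11+11=57 → 43/100 = 0.4300
  1: TP=66, FN=1+3+1+1+3=9 → 66/75 = 0.8800
  2: TP=136, FN=5+6+4+10+9=34 → 136/170 = 0.8000
  3: TP=69, FN=19+17+14+19+24=93 → 69/162 = 0.4259
  4: TP=103, FN=4+12+6+16+6=44 → 103/147 = 0.7007
  5: TP=50, FN=17+19+16+16+17=85 → 50/135 = 0.3704
Macro-recall = mean = (0.4300 + 0.8800 + 0.8000 + 0.4259 + 0.7007 + 0.3704) / 6 = 0.601

0.601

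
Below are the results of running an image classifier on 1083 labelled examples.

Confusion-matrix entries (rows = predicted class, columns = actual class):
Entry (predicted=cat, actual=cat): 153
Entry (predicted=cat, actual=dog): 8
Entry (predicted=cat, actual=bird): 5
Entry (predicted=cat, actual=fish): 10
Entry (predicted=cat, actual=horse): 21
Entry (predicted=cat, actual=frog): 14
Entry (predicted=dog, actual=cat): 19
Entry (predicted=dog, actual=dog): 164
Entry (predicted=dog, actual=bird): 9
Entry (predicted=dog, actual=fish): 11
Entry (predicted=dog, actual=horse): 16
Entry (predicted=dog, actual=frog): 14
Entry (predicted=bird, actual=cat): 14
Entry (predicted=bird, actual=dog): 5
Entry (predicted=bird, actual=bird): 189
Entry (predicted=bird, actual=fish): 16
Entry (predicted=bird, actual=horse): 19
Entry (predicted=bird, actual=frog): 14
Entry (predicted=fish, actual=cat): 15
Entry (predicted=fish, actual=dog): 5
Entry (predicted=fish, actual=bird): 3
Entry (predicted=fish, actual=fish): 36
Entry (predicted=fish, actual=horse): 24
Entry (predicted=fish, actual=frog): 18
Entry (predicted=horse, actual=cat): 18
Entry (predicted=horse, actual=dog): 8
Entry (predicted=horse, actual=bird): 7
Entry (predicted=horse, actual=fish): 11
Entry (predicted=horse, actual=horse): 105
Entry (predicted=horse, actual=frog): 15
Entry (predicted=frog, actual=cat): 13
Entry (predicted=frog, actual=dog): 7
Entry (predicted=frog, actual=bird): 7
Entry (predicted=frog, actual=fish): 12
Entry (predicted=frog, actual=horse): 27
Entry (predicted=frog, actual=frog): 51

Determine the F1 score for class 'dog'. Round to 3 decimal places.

0.763

Take TP from the diagonal, FP from the rest of the 'dog' prediction marginal, FN from the rest of the 'dog' actual marginal.
F1 score = 2·TP/(2·TP+FP+FN).
dog: TP=164, FP=19+9+11+16+14=69, FN=8+5+5+8+7=33 → 328/430 = 0.7628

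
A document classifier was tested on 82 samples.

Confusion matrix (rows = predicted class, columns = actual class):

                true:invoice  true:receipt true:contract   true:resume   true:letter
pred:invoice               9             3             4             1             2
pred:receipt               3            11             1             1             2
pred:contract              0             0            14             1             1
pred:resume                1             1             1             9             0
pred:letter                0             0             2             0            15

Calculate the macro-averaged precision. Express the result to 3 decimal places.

0.718

Per-class precision (TP/(TP+FP)):
  invoice: TP=9, FP=3+4+1+2=10 → 9/19 = 0.4737
  receipt: TP=11, FP=3+1+1+2=7 → 11/18 = 0.6111
  contract: TP=14, FP=0+0+1+1=2 → 14/16 = 0.8750
  resume: TP=9, FP=1+1+1+0=3 → 9/12 = 0.7500
  letter: TP=15, FP=0+0+2+0=2 → 15/17 = 0.8824
Macro-precision = mean = (0.4737 + 0.6111 + 0.8750 + 0.7500 + 0.8824) / 5 = 0.718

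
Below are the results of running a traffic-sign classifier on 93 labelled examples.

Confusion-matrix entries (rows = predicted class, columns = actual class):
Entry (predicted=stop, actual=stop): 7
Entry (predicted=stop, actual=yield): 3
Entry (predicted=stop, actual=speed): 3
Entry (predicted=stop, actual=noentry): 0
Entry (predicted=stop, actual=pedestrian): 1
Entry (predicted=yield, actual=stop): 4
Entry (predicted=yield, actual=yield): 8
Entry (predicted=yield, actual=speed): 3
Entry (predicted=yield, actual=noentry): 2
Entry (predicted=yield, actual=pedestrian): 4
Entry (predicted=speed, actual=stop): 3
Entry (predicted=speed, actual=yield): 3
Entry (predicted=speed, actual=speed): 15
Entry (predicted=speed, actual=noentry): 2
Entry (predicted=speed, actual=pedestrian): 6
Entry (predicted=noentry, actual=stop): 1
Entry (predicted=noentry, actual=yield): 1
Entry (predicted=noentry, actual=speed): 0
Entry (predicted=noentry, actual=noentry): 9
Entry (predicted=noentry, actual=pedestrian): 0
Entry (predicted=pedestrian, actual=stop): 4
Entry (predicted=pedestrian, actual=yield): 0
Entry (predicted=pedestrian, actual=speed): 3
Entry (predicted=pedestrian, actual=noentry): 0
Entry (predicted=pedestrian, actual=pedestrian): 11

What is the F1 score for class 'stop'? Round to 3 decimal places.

Treat 'stop' as positive and all other classes as negative.
F1 score = 2·TP/(2·TP+FP+FN).
stop: TP=7, FP=3+3+0+1=7, FN=4+3+1+4=12 → 14/33 = 0.4242

0.424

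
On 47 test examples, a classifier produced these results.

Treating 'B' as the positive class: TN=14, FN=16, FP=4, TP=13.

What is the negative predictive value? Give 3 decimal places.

NPV = TN/(TN+FN) = 14/(14+16) = 0.467

0.467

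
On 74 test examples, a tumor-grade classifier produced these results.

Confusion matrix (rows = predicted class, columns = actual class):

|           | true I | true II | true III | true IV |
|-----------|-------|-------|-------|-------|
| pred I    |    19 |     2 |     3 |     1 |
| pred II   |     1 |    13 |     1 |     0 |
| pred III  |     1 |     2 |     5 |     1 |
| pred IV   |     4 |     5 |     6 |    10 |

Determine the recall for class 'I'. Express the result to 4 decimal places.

One-vs-rest for 'I': TP = diagonal; FP = other classes predicted 'I'; FN = 'I' predicted as other.
recall = TP/(TP+FN).
I: TP=19, FN=1+1+4=6 → 19/25 = 0.76000

0.7600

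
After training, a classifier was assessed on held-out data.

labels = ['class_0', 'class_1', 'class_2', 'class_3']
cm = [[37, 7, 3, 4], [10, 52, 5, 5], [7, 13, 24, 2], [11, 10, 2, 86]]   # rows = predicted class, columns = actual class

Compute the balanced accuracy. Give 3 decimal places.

Balanced accuracy = mean of per-class recall.
  class_0: recall = 37/65 = 0.5692
  class_1: recall = 52/82 = 0.6341
  class_2: recall = 24/34 = 0.7059
  class_3: recall = 86/97 = 0.8866
Mean = (0.5692 + 0.6341 + 0.7059 + 0.8866) / 4 = 0.699

0.699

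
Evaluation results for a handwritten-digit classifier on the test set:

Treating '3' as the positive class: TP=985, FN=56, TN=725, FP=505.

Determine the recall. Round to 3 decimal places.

0.946

Recall = TP/(TP+FN) = 985/(985+56) = 985/1041 = 0.946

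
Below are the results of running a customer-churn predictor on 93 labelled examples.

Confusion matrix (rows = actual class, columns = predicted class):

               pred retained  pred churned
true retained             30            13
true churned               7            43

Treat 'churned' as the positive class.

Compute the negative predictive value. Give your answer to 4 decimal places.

NPV = TN/(TN+FN) = 30/(30+7) = 0.8108

0.8108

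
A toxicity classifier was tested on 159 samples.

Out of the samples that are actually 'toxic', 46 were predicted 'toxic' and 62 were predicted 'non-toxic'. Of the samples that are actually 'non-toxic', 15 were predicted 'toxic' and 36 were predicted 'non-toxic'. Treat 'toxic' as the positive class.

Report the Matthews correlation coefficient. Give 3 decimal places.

0.127

MCC = (TP·TN − FP·FN) / √((TP+FP)(TP+FN)(TN+FP)(TN+FN))
Numerator = 46·36 − 15·62 = 726
Denominator = √(61·108·51·98) = √32926824 = 5738.1900
MCC = 726 / 5738.1900 = 0.127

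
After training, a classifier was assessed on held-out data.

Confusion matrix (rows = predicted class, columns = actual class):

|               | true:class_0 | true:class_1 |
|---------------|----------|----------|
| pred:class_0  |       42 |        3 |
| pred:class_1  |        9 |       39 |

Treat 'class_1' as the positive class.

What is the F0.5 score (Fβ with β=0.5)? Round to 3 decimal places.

Fβ = (1+β²)·TP / ((1+β²)·TP + β²·FN + FP), with β²=1/4
= 1.25·39 / (1.25·39 + 0.25·3 + 9) = 0.833

0.833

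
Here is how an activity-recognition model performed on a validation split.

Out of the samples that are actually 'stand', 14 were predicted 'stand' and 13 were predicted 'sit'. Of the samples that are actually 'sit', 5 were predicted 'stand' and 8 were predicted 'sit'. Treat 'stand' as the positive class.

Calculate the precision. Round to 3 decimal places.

Precision = TP/(TP+FP) = 14/(14+5) = 14/19 = 0.737

0.737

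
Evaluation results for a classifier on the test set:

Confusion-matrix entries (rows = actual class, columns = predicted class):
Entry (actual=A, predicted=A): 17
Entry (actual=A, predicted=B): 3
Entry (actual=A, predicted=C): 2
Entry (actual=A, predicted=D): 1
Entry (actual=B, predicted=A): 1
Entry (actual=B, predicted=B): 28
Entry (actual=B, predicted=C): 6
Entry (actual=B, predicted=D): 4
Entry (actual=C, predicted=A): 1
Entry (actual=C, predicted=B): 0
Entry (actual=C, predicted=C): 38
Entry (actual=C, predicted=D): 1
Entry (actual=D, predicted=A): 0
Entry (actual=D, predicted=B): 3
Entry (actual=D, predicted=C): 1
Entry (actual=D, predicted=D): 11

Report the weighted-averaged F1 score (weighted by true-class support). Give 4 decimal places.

0.8016

Per-class F1 score (2·TP/(2·TP+FP+FN)):
  A: TP=17, FP=1+1+0=2, FN=3+2+1=6 → 34/42 = 0.80952
  B: TP=28, FP=3+0+3=6, FN=1+6+4=11 → 56/73 = 0.76712
  C: TP=38, FP=2+6+1=9, FN=1+0+1=2 → 76/87 = 0.87356
  D: TP=11, FP=1+4+1=6, FN=0+3+1=4 → 22/32 = 0.68750
Weighted-F1 score = Σ (supportᵢ/N)·F1 scoreᵢ with N=117: (23/117)·0.80952 + (39/117)·0.76712 + (40/117)·0.87356 + (15/117)·0.68750 = 0.8016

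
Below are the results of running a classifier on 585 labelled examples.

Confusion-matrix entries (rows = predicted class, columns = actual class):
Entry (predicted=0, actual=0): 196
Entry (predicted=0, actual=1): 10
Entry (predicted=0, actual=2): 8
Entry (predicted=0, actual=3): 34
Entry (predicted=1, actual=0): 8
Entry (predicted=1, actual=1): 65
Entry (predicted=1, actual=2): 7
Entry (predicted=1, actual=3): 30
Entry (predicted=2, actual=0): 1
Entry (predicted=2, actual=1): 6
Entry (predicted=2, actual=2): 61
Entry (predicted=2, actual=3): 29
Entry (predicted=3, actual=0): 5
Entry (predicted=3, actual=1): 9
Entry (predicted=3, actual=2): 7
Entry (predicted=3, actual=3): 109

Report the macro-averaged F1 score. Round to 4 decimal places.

0.7101

Per-class F1 score (2·TP/(2·TP+FP+FN)):
  0: TP=196, FP=10+8+34=52, FN=8+1+5=14 → 392/458 = 0.85590
  1: TP=65, FP=8+7+30=45, FN=10+6+9=25 → 130/200 = 0.65000
  2: TP=61, FP=1+6+29=36, FN=8+7+7=22 → 122/180 = 0.67778
  3: TP=109, FP=5+9+7=21, FN=34+30+29=93 → 218/332 = 0.65663
Macro-F1 score = mean = (0.85590 + 0.65000 + 0.67778 + 0.65663) / 4 = 0.7101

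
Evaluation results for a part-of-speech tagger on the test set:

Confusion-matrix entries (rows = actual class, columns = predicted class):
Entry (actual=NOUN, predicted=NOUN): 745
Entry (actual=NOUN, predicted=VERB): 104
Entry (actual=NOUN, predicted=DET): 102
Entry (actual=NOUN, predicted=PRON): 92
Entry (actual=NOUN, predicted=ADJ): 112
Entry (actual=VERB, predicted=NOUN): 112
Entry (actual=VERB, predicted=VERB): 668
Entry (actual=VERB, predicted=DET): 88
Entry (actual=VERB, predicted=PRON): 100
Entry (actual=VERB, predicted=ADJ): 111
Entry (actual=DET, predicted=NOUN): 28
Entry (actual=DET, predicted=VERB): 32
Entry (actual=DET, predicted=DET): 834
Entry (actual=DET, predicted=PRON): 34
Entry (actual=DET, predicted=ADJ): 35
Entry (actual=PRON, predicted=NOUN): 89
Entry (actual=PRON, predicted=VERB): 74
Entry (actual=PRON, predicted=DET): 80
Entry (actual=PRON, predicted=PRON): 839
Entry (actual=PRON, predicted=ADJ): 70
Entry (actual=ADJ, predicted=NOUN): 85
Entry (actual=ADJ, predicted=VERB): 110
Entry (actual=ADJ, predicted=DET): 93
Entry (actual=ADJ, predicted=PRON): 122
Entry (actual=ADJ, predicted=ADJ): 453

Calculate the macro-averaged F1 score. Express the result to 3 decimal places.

Per-class F1 score (2·TP/(2·TP+FP+FN)):
  NOUN: TP=745, FP=112+28+89+85=314, FN=104+102+92+112=410 → 1490/2214 = 0.6730
  VERB: TP=668, FP=104+32+74+110=320, FN=112+88+100+111=411 → 1336/2067 = 0.6463
  DET: TP=834, FP=102+88+80+93=363, FN=28+32+34+35=129 → 1668/2160 = 0.7722
  PRON: TP=839, FP=92+100+34+122=348, FN=89+74+80+70=313 → 1678/2339 = 0.7174
  ADJ: TP=453, FP=112+111+35+70=328, FN=85+110+93+122=410 → 906/1644 = 0.5511
Macro-F1 score = mean = (0.6730 + 0.6463 + 0.7722 + 0.7174 + 0.5511) / 5 = 0.672

0.672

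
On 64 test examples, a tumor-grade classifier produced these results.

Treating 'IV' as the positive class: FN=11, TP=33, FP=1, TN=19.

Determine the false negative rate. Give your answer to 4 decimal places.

0.2500

FNR = FN/(FN+TP) = 11/(11+33) = 0.2500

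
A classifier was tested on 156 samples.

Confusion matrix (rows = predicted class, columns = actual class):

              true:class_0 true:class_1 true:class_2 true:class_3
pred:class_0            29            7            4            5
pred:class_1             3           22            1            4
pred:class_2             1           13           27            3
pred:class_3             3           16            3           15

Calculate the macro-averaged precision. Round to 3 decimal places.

Per-class precision (TP/(TP+FP)):
  class_0: TP=29, FP=7+4+5=16 → 29/45 = 0.6444
  class_1: TP=22, FP=3+1+4=8 → 22/30 = 0.7333
  class_2: TP=27, FP=1+13+3=17 → 27/44 = 0.6136
  class_3: TP=15, FP=3+16+3=22 → 15/37 = 0.4054
Macro-precision = mean = (0.6444 + 0.7333 + 0.6136 + 0.4054) / 4 = 0.599

0.599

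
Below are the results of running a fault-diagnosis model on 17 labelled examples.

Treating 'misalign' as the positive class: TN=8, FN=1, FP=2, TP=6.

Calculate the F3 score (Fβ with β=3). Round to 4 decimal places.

0.8451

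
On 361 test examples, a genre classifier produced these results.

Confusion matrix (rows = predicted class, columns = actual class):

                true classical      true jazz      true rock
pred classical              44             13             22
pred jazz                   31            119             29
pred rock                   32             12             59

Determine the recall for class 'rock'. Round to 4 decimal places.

recall = TP/(TP+FN).
rock: TP=59, FN=22+29=51 → 59/110 = 0.53636

0.5364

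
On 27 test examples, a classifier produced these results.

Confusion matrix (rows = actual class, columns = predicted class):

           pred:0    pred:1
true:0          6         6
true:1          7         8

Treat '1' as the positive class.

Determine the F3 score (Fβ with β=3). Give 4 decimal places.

0.5369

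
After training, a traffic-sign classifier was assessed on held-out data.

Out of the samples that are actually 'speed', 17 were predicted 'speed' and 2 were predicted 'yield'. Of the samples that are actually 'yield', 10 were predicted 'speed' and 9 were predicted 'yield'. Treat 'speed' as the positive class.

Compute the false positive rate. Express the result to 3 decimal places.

0.526

FPR = FP/(FP+TN) = 10/(10+9) = 0.526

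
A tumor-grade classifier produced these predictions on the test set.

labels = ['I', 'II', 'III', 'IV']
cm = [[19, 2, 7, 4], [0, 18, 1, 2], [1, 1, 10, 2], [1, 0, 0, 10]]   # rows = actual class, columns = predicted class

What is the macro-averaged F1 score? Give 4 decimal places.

0.7222

Per-class F1 score (2·TP/(2·TP+FP+FN)):
  I: TP=19, FP=0+1+1=2, FN=2+7+4=13 → 38/53 = 0.71698
  II: TP=18, FP=2+1+0=3, FN=0+1+2=3 → 36/42 = 0.85714
  III: TP=10, FP=7+1+0=8, FN=1+1+2=4 → 20/32 = 0.62500
  IV: TP=10, FP=4+2+2=8, FN=1+0+0=1 → 20/29 = 0.68966
Macro-F1 score = mean = (0.71698 + 0.85714 + 0.62500 + 0.68966) / 4 = 0.7222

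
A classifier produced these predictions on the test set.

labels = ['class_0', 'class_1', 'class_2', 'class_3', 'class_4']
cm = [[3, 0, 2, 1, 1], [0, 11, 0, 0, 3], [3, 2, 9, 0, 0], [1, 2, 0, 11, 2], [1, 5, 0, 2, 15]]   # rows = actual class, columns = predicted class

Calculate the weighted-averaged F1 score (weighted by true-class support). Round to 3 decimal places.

0.667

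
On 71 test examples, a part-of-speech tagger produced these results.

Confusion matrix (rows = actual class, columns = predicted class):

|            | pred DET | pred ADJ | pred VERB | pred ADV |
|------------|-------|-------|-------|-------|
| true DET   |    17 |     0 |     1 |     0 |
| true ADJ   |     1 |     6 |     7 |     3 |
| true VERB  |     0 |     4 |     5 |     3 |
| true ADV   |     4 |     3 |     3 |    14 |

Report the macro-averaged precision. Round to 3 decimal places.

0.562

Per-class precision (TP/(TP+FP)):
  DET: TP=17, FP=1+0+4=5 → 17/22 = 0.7727
  ADJ: TP=6, FP=0+4+3=7 → 6/13 = 0.4615
  VERB: TP=5, FP=1+7+3=11 → 5/16 = 0.3125
  ADV: TP=14, FP=0+3+3=6 → 14/20 = 0.7000
Macro-precision = mean = (0.7727 + 0.4615 + 0.3125 + 0.7000) / 4 = 0.562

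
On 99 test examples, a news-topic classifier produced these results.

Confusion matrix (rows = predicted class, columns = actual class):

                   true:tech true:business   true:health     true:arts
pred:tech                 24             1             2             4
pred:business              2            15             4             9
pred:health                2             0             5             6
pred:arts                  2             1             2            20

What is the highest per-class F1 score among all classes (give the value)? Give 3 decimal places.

Per-class F1 score (2·TP/(2·TP+FP+FN)):
  tech: TP=24, FP=1+2+4=7, FN=2+2+2=6 → 48/61 = 0.7869
  business: TP=15, FP=2+4+9=15, FN=1+0+1=2 → 30/47 = 0.6383
  health: TP=5, FP=2+0+6=8, FN=2+4+2=8 → 10/26 = 0.3846
  arts: TP=20, FP=2+1+2=5, FN=4+9+6=19 → 40/64 = 0.6250
Highest is class 'tech' with F1 score = 0.787.

0.787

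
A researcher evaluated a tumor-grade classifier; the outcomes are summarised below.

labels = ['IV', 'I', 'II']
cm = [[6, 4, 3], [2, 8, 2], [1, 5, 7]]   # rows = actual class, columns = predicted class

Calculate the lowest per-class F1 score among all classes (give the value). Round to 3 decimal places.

0.545

Per-class F1 score (2·TP/(2·TP+FP+FN)):
  IV: TP=6, FP=2+1=3, FN=4+3=7 → 12/22 = 0.5455
  I: TP=8, FP=4+5=9, FN=2+2=4 → 16/29 = 0.5517
  II: TP=7, FP=3+2=5, FN=1+5=6 → 14/25 = 0.5600
Lowest is class 'IV' with F1 score = 0.545.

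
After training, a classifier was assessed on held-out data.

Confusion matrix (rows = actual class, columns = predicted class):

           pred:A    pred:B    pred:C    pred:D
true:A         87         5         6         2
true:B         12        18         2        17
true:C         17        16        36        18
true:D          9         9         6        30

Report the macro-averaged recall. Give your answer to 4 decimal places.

Per-class recall (TP/(TP+FN)):
  A: TP=87, FN=5+6+2=13 → 87/100 = 0.87000
  B: TP=18, FN=12+2+17=31 → 18/49 = 0.36735
  C: TP=36, FN=17+16+18=51 → 36/87 = 0.41379
  D: TP=30, FN=9+9+6=24 → 30/54 = 0.55556
Macro-recall = mean = (0.87000 + 0.36735 + 0.41379 + 0.55556) / 4 = 0.5517

0.5517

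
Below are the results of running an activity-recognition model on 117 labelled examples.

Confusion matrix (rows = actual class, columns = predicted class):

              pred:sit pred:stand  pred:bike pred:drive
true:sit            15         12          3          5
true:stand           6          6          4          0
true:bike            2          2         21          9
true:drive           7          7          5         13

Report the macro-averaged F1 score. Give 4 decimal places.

Per-class F1 score (2·TP/(2·TP+FP+FN)):
  sit: TP=15, FP=6+2+7=15, FN=12+3+5=20 → 30/65 = 0.46154
  stand: TP=6, FP=12+2+7=21, FN=6+4+0=10 → 12/43 = 0.27907
  bike: TP=21, FP=3+4+5=12, FN=2+2+9=13 → 42/67 = 0.62687
  drive: TP=13, FP=5+0+9=14, FN=7+7+5=19 → 26/59 = 0.44068
Macro-F1 score = mean = (0.46154 + 0.27907 + 0.62687 + 0.44068) / 4 = 0.4520

0.4520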